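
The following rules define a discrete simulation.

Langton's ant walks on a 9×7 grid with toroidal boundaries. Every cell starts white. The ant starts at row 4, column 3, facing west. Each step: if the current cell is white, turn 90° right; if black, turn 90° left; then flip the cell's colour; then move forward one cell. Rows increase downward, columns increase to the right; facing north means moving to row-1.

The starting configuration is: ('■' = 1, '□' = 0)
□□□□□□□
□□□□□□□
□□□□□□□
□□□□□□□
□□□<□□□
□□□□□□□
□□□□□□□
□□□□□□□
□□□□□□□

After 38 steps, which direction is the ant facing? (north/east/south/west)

west

k=0  □□□□□□□
□□□□□□□
□□□□□□□
□□□□□□□
□□□<□□□
□□□□□□□
□□□□□□□
□□□□□□□
□□□□□□□
k=1  □□□□□□□
□□□□□□□
□□□□□□□
□□□^□□□
□□□■□□□
□□□□□□□
□□□□□□□
□□□□□□□
□□□□□□□
k=2  □□□□□□□
□□□□□□□
□□□□□□□
□□□■>□□
□□□■□□□
□□□□□□□
□□□□□□□
□□□□□□□
□□□□□□□
k=3  □□□□□□□
□□□□□□□
□□□□□□□
□□□■■□□
□□□■v□□
□□□□□□□
□□□□□□□
□□□□□□□
□□□□□□□
k=4  □□□□□□□
□□□□□□□
□□□□□□□
□□□■■□□
□□□<■□□
□□□□□□□
□□□□□□□
□□□□□□□
□□□□□□□
k=5  □□□□□□□
□□□□□□□
□□□□□□□
□□□■■□□
□□□□■□□
□□□v□□□
□□□□□□□
□□□□□□□
□□□□□□□
k=6  □□□□□□□
□□□□□□□
□□□□□□□
□□□■■□□
□□□□■□□
□□<■□□□
□□□□□□□
□□□□□□□
□□□□□□□
k=7  □□□□□□□
□□□□□□□
□□□□□□□
□□□■■□□
□□^□■□□
□□■■□□□
□□□□□□□
□□□□□□□
□□□□□□□
k=8  □□□□□□□
□□□□□□□
□□□□□□□
□□□■■□□
□□■>■□□
□□■■□□□
□□□□□□□
□□□□□□□
□□□□□□□
k=9  □□□□□□□
□□□□□□□
□□□□□□□
□□□■■□□
□□■■■□□
□□■v□□□
□□□□□□□
□□□□□□□
□□□□□□□
k=10  □□□□□□□
□□□□□□□
□□□□□□□
□□□■■□□
□□■■■□□
□□■□>□□
□□□□□□□
□□□□□□□
□□□□□□□
k=11  □□□□□□□
□□□□□□□
□□□□□□□
□□□■■□□
□□■■■□□
□□■□■□□
□□□□v□□
□□□□□□□
□□□□□□□
k=12  □□□□□□□
□□□□□□□
□□□□□□□
□□□■■□□
□□■■■□□
□□■□■□□
□□□<■□□
□□□□□□□
□□□□□□□
k=13  □□□□□□□
□□□□□□□
□□□□□□□
□□□■■□□
□□■■■□□
□□■^■□□
□□□■■□□
□□□□□□□
□□□□□□□
k=14  □□□□□□□
□□□□□□□
□□□□□□□
□□□■■□□
□□■■■□□
□□■■>□□
□□□■■□□
□□□□□□□
□□□□□□□
k=15  □□□□□□□
□□□□□□□
□□□□□□□
□□□■■□□
□□■■^□□
□□■■□□□
□□□■■□□
□□□□□□□
□□□□□□□
k=16  □□□□□□□
□□□□□□□
□□□□□□□
□□□■■□□
□□■<□□□
□□■■□□□
□□□■■□□
□□□□□□□
□□□□□□□
k=17  □□□□□□□
□□□□□□□
□□□□□□□
□□□■■□□
□□■□□□□
□□■v□□□
□□□■■□□
□□□□□□□
□□□□□□□
k=18  □□□□□□□
□□□□□□□
□□□□□□□
□□□■■□□
□□■□□□□
□□■□>□□
□□□■■□□
□□□□□□□
□□□□□□□
k=19  □□□□□□□
□□□□□□□
□□□□□□□
□□□■■□□
□□■□□□□
□□■□■□□
□□□■v□□
□□□□□□□
□□□□□□□
k=20  □□□□□□□
□□□□□□□
□□□□□□□
□□□■■□□
□□■□□□□
□□■□■□□
□□□■□>□
□□□□□□□
□□□□□□□
k=21  □□□□□□□
□□□□□□□
□□□□□□□
□□□■■□□
□□■□□□□
□□■□■□□
□□□■□■□
□□□□□v□
□□□□□□□
k=22  □□□□□□□
□□□□□□□
□□□□□□□
□□□■■□□
□□■□□□□
□□■□■□□
□□□■□■□
□□□□<■□
□□□□□□□
k=23  □□□□□□□
□□□□□□□
□□□□□□□
□□□■■□□
□□■□□□□
□□■□■□□
□□□■^■□
□□□□■■□
□□□□□□□
k=24  □□□□□□□
□□□□□□□
□□□□□□□
□□□■■□□
□□■□□□□
□□■□■□□
□□□■■>□
□□□□■■□
□□□□□□□
k=25  □□□□□□□
□□□□□□□
□□□□□□□
□□□■■□□
□□■□□□□
□□■□■^□
□□□■■□□
□□□□■■□
□□□□□□□
k=26  □□□□□□□
□□□□□□□
□□□□□□□
□□□■■□□
□□■□□□□
□□■□■■>
□□□■■□□
□□□□■■□
□□□□□□□
k=27  □□□□□□□
□□□□□□□
□□□□□□□
□□□■■□□
□□■□□□□
□□■□■■■
□□□■■□v
□□□□■■□
□□□□□□□
k=28  □□□□□□□
□□□□□□□
□□□□□□□
□□□■■□□
□□■□□□□
□□■□■■■
□□□■■<■
□□□□■■□
□□□□□□□
k=29  □□□□□□□
□□□□□□□
□□□□□□□
□□□■■□□
□□■□□□□
□□■□■^■
□□□■■■■
□□□□■■□
□□□□□□□
k=30  □□□□□□□
□□□□□□□
□□□□□□□
□□□■■□□
□□■□□□□
□□■□<□■
□□□■■■■
□□□□■■□
□□□□□□□
k=31  □□□□□□□
□□□□□□□
□□□□□□□
□□□■■□□
□□■□□□□
□□■□□□■
□□□■v■■
□□□□■■□
□□□□□□□
k=32  □□□□□□□
□□□□□□□
□□□□□□□
□□□■■□□
□□■□□□□
□□■□□□■
□□□■□>■
□□□□■■□
□□□□□□□
k=33  □□□□□□□
□□□□□□□
□□□□□□□
□□□■■□□
□□■□□□□
□□■□□^■
□□□■□□■
□□□□■■□
□□□□□□□
k=34  □□□□□□□
□□□□□□□
□□□□□□□
□□□■■□□
□□■□□□□
□□■□□■>
□□□■□□■
□□□□■■□
□□□□□□□
k=35  □□□□□□□
□□□□□□□
□□□□□□□
□□□■■□□
□□■□□□^
□□■□□■□
□□□■□□■
□□□□■■□
□□□□□□□
k=36  □□□□□□□
□□□□□□□
□□□□□□□
□□□■■□□
>□■□□□■
□□■□□■□
□□□■□□■
□□□□■■□
□□□□□□□
k=37  □□□□□□□
□□□□□□□
□□□□□□□
□□□■■□□
■□■□□□■
v□■□□■□
□□□■□□■
□□□□■■□
□□□□□□□
k=38  □□□□□□□
□□□□□□□
□□□□□□□
□□□■■□□
■□■□□□■
■□■□□■<
□□□■□□■
□□□□■■□
□□□□□□□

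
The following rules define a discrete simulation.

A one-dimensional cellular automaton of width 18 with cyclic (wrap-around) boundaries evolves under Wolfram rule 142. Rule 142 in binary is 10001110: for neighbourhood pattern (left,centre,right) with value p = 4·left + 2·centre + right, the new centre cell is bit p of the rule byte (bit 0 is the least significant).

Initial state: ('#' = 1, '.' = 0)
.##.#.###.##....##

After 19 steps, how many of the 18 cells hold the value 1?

t=0: .##.#.###.##....##
t=1: .#..#.##..#....##.
t=2: ##.##.#..##...##..
t=3: #..#..#.##...##..#
t=4: ..##.##.#...##..##
t=5: .##..#..#..##..##.
t=6: ##..##.##.##..##..
t=7: #..##..#..#..##..#
t=8: ..##..##.##.##..##
t=9: .##..##..#..#..##.
t=10: ##..##..##.##.##..
t=11: #..##..##..#..#..#
t=12: ..##..##..##.##.##
t=13: .##..##..##..#..#.
t=14: ##..##..##..##.##.
t=15: #..##..##..##..#..
t=16: #.##..##..##..##.#
t=17: ..#..##..##..##..#
t=18: .##.##..##..##..##
t=19: .#..#..##..##..##.

8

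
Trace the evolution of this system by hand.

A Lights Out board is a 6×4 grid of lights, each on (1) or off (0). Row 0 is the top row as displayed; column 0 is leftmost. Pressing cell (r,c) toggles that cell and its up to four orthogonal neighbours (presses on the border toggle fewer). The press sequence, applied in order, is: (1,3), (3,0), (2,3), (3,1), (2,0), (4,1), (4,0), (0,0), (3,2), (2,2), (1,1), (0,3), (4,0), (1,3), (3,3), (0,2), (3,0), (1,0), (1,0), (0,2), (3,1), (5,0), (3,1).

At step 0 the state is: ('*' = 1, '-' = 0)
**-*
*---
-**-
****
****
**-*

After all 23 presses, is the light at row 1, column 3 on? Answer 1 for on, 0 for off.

[0] **-*
*---
-**-
****
****
**-*
[1] **--
*-**
-***
****
****
**-*
[2] **--
*-**
****
--**
-***
**-*
[3] **--
*-*-
**--
--*-
-***
**-*
[4] **--
*-*-
*---
**--
--**
**-*
[5] **--
--*-
-*--
-*--
--**
**-*
[6] **--
--*-
-*--
----
**-*
*--*
[7] **--
--*-
-*--
*---
---*
---*
[8] ----
*-*-
-*--
*---
---*
---*
[9] ----
*-*-
-**-
****
--**
---*
[10] ----
*---
---*
**-*
--**
---*
[11] -*--
-**-
-*-*
**-*
--**
---*
[12] -***
-***
-*-*
**-*
--**
---*
[13] -***
-***
-*-*
-*-*
****
*--*
[14] -**-
-*--
-*--
-*-*
****
*--*
[15] -**-
-*--
-*-*
-**-
***-
*--*
[16] ---*
-**-
-*-*
-**-
***-
*--*
[17] ---*
-**-
**-*
*-*-
-**-
*--*
[18] *--*
*-*-
-*-*
*-*-
-**-
*--*
[19] ---*
-**-
**-*
*-*-
-**-
*--*
[20] -**-
-*--
**-*
*-*-
-**-
*--*
[21] -**-
-*--
*--*
-*--
--*-
*--*
[22] -**-
-*--
*--*
-*--
*-*-
-*-*
[23] -**-
-*--
**-*
*-*-
***-
-*-*

0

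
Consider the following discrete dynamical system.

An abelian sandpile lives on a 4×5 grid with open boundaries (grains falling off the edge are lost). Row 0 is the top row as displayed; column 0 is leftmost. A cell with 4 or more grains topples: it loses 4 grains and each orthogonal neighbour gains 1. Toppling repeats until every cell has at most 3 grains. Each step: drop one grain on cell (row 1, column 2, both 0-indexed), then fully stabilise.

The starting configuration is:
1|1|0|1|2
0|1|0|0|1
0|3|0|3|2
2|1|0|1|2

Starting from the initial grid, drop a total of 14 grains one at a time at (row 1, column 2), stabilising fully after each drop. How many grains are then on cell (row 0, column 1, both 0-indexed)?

3

step 0: 1|1|0|1|2
0|1|0|0|1
0|3|0|3|2
2|1|0|1|2
step 1: 1|1|0|1|2
0|1|1|0|1
0|3|0|3|2
2|1|0|1|2
step 2: 1|1|0|1|2
0|1|2|0|1
0|3|0|3|2
2|1|0|1|2
step 3: 1|1|0|1|2
0|1|3|0|1
0|3|0|3|2
2|1|0|1|2
step 4: 1|1|1|1|2
0|2|0|1|1
0|3|1|3|2
2|1|0|1|2
step 5: 1|1|1|1|2
0|2|1|1|1
0|3|1|3|2
2|1|0|1|2
step 6: 1|1|1|1|2
0|2|2|1|1
0|3|1|3|2
2|1|0|1|2
step 7: 1|1|1|1|2
0|2|3|1|1
0|3|1|3|2
2|1|0|1|2
step 8: 1|1|2|1|2
0|3|0|2|1
0|3|2|3|2
2|1|0|1|2
step 9: 1|1|2|1|2
0|3|1|2|1
0|3|2|3|2
2|1|0|1|2
step 10: 1|1|2|1|2
0|3|2|2|1
0|3|2|3|2
2|1|0|1|2
step 11: 1|1|2|1|2
0|3|3|2|1
0|3|2|3|2
2|1|0|1|2
step 12: 1|2|3|2|2
1|1|3|0|2
1|1|1|1|3
2|2|1|2|2
step 13: 1|3|0|3|2
1|2|1|1|2
1|1|2|1|3
2|2|1|2|2
step 14: 1|3|0|3|2
1|2|2|1|2
1|1|2|1|3
2|2|1|2|2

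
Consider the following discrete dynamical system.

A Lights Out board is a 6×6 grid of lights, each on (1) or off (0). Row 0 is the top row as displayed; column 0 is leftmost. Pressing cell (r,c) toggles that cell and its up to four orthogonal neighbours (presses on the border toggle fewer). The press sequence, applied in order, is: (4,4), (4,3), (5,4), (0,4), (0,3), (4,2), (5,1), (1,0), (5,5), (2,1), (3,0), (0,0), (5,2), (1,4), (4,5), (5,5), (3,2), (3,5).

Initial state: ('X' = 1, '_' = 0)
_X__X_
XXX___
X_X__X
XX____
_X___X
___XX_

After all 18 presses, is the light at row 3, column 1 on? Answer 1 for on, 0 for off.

0

gen 0: _X__X_
XXX___
X_X__X
XX____
_X___X
___XX_
gen 1: _X__X_
XXX___
X_X__X
XX__X_
_X_XX_
___X__
gen 2: _X__X_
XXX___
X_X__X
XX_XX_
_XX___
______
gen 3: _X__X_
XXX___
X_X__X
XX_XX_
_XX_X_
___XXX
gen 4: _X_X_X
XXX_X_
X_X__X
XX_XX_
_XX_X_
___XXX
gen 5: _XX_XX
XXXXX_
X_X__X
XX_XX_
_XX_X_
___XXX
gen 6: _XX_XX
XXXXX_
X_X__X
XXXXX_
___XX_
__XXXX
gen 7: _XX_XX
XXXXX_
X_X__X
XXXXX_
_X_XX_
XX_XXX
gen 8: XXX_XX
__XXX_
__X__X
XXXXX_
_X_XX_
XX_XXX
gen 9: XXX_XX
__XXX_
__X__X
XXXXX_
_X_XXX
XX_X__
gen 10: XXX_XX
_XXXX_
XX___X
X_XXX_
_X_XXX
XX_X__
gen 11: XXX_XX
_XXXX_
_X___X
_XXXX_
XX_XXX
XX_X__
gen 12: __X_XX
XXXXX_
_X___X
_XXXX_
XX_XXX
XX_X__
gen 13: __X_XX
XXXXX_
_X___X
_XXXX_
XXXXXX
X_X___
gen 14: __X__X
XXX__X
_X__XX
_XXXX_
XXXXXX
X_X___
gen 15: __X__X
XXX__X
_X__XX
_XXXXX
XXXX__
X_X__X
gen 16: __X__X
XXX__X
_X__XX
_XXXXX
XXXX_X
X_X_X_
gen 17: __X__X
XXX__X
_XX_XX
____XX
XX_X_X
X_X_X_
gen 18: __X__X
XXX__X
_XX_X_
______
XX_X__
X_X_X_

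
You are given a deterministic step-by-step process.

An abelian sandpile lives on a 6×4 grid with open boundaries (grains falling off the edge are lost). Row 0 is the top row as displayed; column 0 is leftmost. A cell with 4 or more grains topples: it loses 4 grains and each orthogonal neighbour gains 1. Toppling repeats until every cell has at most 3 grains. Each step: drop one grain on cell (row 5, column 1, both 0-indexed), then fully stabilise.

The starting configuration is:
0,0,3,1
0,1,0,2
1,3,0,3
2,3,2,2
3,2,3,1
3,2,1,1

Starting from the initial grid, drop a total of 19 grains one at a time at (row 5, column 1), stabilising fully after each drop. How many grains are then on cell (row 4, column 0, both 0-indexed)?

0) 0,0,3,1
0,1,0,2
1,3,0,3
2,3,2,2
3,2,3,1
3,2,1,1
1) 0,0,3,1
0,1,0,2
1,3,0,3
2,3,2,2
3,2,3,1
3,3,1,1
2) 0,0,3,1
0,2,0,2
3,0,2,3
0,3,0,3
2,2,1,2
1,2,3,1
3) 0,0,3,1
0,2,0,2
3,0,2,3
0,3,0,3
2,2,1,2
1,3,3,1
4) 0,0,3,1
0,2,0,2
3,0,2,3
0,3,0,3
2,3,2,2
2,1,0,2
5) 0,0,3,1
0,2,0,2
3,0,2,3
0,3,0,3
2,3,2,2
2,2,0,2
6) 0,0,3,1
0,2,0,2
3,0,2,3
0,3,0,3
2,3,2,2
2,3,0,2
7) 0,0,3,1
0,2,0,2
3,1,2,3
1,0,1,3
3,1,3,2
3,1,1,2
8) 0,0,3,1
0,2,0,2
3,1,2,3
1,0,1,3
3,1,3,2
3,2,1,2
9) 0,0,3,1
0,2,0,2
3,1,2,3
1,0,1,3
3,1,3,2
3,3,1,2
10) 0,0,3,1
0,2,0,2
3,1,2,3
2,0,1,3
0,3,3,2
1,1,2,2
11) 0,0,3,1
0,2,0,2
3,1,2,3
2,0,1,3
0,3,3,2
1,2,2,2
12) 0,0,3,1
0,2,0,2
3,1,2,3
2,0,1,3
0,3,3,2
1,3,2,2
13) 0,0,3,1
0,2,0,2
3,1,2,3
2,1,2,3
1,1,1,3
2,2,0,3
14) 0,0,3,1
0,2,0,2
3,1,2,3
2,1,2,3
1,1,1,3
2,3,0,3
15) 0,0,3,1
0,2,0,2
3,1,2,3
2,1,2,3
1,2,1,3
3,0,1,3
16) 0,0,3,1
0,2,0,2
3,1,2,3
2,1,2,3
1,2,1,3
3,1,1,3
17) 0,0,3,1
0,2,0,2
3,1,2,3
2,1,2,3
1,2,1,3
3,2,1,3
18) 0,0,3,1
0,2,0,2
3,1,2,3
2,1,2,3
1,2,1,3
3,3,1,3
19) 0,0,3,1
0,2,0,2
3,1,2,3
2,1,2,3
2,3,1,3
0,1,2,3

2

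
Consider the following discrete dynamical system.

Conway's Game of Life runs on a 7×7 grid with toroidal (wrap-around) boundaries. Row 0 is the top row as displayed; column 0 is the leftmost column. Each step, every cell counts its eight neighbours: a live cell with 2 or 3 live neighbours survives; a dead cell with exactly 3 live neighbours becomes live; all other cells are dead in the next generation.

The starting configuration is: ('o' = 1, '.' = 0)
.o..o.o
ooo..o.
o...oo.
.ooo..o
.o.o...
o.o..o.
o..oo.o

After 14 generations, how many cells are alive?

20

k=0  .o..o.o
ooo..o.
o...oo.
.ooo..o
.o.o...
o.o..o.
o..oo.o
k=1  ....o..
..oo...
....oo.
.o.o.oo
...oo.o
o.o..o.
..ooo..
k=2  ....o..
...o.o.
.....oo
o.oo..o
.o.o...
.oo..oo
.oo.oo.
k=3  ..o....
.....oo
o.oo.o.
ooooooo
...ooo.
.....oo
ooo.o.o
k=4  ..oo...
.oooooo
.......
o......
.o.....
.oo....
oooo..o
k=5  .......
.o..oo.
ooooooo
.......
ooo....
...o...
o......
k=6  .......
.o.....
oooo..o
....oo.
.oo....
o.o....
.......
k=7  .......
.o.....
ooooooo
....ooo
.ooo...
..o....
.......
k=8  .......
.o.oooo
.ooo...
.......
.ooooo.
.ooo...
.......
k=9  ....oo.
oo.ooo.
oo.o.o.
.......
.o..o..
.o.....
..o....
k=10  .oo..oo
oo.o...
oo.o.o.
ooo.o..
.......
.oo....
.......
k=11  .oo...o
...o.o.
...o...
o.ooo.o
o..o...
.......
o......
k=12  ooo...o
...oo..
.....oo
ooo.o.o
ooooo.o
.......
oo.....
k=13  ..oo..o
.oooo..
.oo...o
....o..
....o.o
...o..o
..o...o
k=14  o...oo.
....oo.
oo..oo.
o..o...
...oo..
o..o..o
o.o..oo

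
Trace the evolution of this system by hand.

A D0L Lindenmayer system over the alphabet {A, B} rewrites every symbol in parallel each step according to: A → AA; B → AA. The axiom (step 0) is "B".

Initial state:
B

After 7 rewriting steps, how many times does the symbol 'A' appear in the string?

gen 0: B
gen 1: AA
gen 2: AAAA
gen 3: AAAAAAAA
gen 4: AAAAAAAAAAAAAAAA
gen 5: AAAAAAAAAAAAAAAAAAAAAAAAAAAAAAAA
gen 6: AAAAAAAAAAAAAAAAAAAAAAAAAAAAAAAAAAAAAAAAAAAAAAAAAAAAAAAAAAAAAAAA
gen 7: AAAAAAAAAAAAAAAAAAAAAAAAAAAAAAAAAAAAAAAAAAAAAAAAAAAAAAAAAA…AAAAAAAAAAAAAAAAAAAAAAAAAAAAAAAAAAAAAAAAAAAAAAAAAAAAAAAAAA  (len 128)

128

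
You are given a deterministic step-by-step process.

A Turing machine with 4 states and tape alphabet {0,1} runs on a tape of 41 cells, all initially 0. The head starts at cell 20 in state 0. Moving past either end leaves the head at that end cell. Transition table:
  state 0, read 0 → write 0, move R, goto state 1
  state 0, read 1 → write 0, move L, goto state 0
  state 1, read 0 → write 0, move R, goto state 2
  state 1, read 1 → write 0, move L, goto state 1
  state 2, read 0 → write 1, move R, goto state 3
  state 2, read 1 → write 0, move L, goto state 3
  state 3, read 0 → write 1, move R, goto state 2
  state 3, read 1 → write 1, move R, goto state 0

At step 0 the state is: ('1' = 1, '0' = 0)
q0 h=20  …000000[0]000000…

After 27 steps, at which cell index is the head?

35

step 0: q0 h=20  …000000[0]000000…
step 1: q1 h=21  …000000[0]000000…
step 2: q2 h=22  …000000[0]000000…
step 3: q3 h=23  …000001[0]000000…
step 4: q2 h=24  …000011[0]000000…
step 5: q3 h=25  …000111[0]000000…
step 6: q2 h=26  …001111[0]000000…
step 7: q3 h=27  …011111[0]000000…
step 8: q2 h=28  …111111[0]000000…
step 9: q3 h=29  …111111[0]000000…
step 10: q2 h=30  …111111[0]000000…
step 11: q3 h=31  …111111[0]000000…
step 12: q2 h=32  …111111[0]000000…
step 13: q3 h=33  …111111[0]000000…
step 14: q2 h=34  …111111[0]000000|
step 15: q3 h=35  …111111[0]00000|
step 16: q2 h=36  …111111[0]0000|
step 17: q3 h=37  …111111[0]000|
step 18: q2 h=38  …111111[0]00|
step 19: q3 h=39  …111111[0]0|
step 20: q2 h=40  …111111[0]|
step 21: q3 h=40  …111111[1]|
step 22: q0 h=40  …111111[1]|
step 23: q0 h=39  …111111[1]0|
step 24: q0 h=38  …111111[1]00|
step 25: q0 h=37  …111111[1]000|
step 26: q0 h=36  …111111[1]0000|
step 27: q0 h=35  …111111[1]00000|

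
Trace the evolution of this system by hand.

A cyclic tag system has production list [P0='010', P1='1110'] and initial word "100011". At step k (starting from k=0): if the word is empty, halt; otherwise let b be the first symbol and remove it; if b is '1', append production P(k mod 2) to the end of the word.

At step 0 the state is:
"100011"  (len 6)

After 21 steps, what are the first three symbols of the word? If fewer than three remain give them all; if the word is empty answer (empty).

gen 0: "100011"  (len 6)
gen 1: "00011010"  (len 8)
gen 2: "0011010"  (len 7)
gen 3: "011010"  (len 6)
gen 4: "11010"  (len 5)
gen 5: "1010010"  (len 7)
gen 6: "0100101110"  (len 10)
gen 7: "100101110"  (len 9)
gen 8: "001011101110"  (len 12)
gen 9: "01011101110"  (len 11)
gen 10: "1011101110"  (len 10)
gen 11: "011101110010"  (len 12)
gen 12: "11101110010"  (len 11)
gen 13: "1101110010010"  (len 13)
gen 14: "1011100100101110"  (len 16)
gen 15: "011100100101110010"  (len 18)
gen 16: "11100100101110010"  (len 17)
gen 17: "1100100101110010010"  (len 19)
gen 18: "1001001011100100101110"  (len 22)
gen 19: "001001011100100101110010"  (len 24)
gen 20: "01001011100100101110010"  (len 23)
gen 21: "1001011100100101110010"  (len 22)

100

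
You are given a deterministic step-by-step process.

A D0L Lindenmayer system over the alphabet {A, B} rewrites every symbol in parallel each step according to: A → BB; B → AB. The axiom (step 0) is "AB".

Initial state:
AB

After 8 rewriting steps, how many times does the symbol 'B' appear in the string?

341

k=0  AB
k=1  BBAB
k=2  ABABBBAB
k=3  BBABBBABABABBBAB
k=4  ABABBBABABABBBABBBABBBABABABBBAB
k=5  BBABBBABABABBBABBBABBBABABABBBABABABBBABABABBBABBBABBBABABABBBAB
k=6  ABABBBABABABBBABBBABBBABABABBBABABABBBABABABBBABBBABBBABAB…ABABABBBABBBABBBABABABBBABABABBBABABABBBABBBABBBABABABBBAB  (len 128)
k=7  BBABBBABABABBBABBBABBBABABABBBABABABBBABABABBBABBBABBBABAB…ABABABBBABBBABBBABABABBBABABABBBABABABBBABBBABBBABABABBBAB  (len 256)
k=8  ABABBBABABABBBABBBABBBABABABBBABABABBBABABABBBABBBABBBABAB…ABABABBBABBBABBBABABABBBABABABBBABABABBBABBBABBBABABABBBAB  (len 512)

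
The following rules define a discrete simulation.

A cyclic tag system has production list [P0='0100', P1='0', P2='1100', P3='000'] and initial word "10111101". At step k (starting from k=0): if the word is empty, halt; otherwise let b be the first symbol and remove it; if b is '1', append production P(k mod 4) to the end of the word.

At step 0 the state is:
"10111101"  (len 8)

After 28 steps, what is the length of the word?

9

step 0: "10111101"  (len 8)
step 1: "01111010100"  (len 11)
step 2: "1111010100"  (len 10)
step 3: "1110101001100"  (len 13)
step 4: "110101001100000"  (len 15)
step 5: "101010011000000100"  (len 18)
step 6: "010100110000001000"  (len 18)
step 7: "10100110000001000"  (len 17)
step 8: "0100110000001000000"  (len 19)
step 9: "100110000001000000"  (len 18)
step 10: "001100000010000000"  (len 18)
step 11: "01100000010000000"  (len 17)
step 12: "1100000010000000"  (len 16)
step 13: "1000000100000000100"  (len 19)
step 14: "0000001000000001000"  (len 19)
step 15: "000001000000001000"  (len 18)
step 16: "00001000000001000"  (len 17)
step 17: "0001000000001000"  (len 16)
step 18: "001000000001000"  (len 15)
step 19: "01000000001000"  (len 14)
step 20: "1000000001000"  (len 13)
step 21: "0000000010000100"  (len 16)
step 22: "000000010000100"  (len 15)
step 23: "00000010000100"  (len 14)
step 24: "0000010000100"  (len 13)
step 25: "000010000100"  (len 12)
step 26: "00010000100"  (len 11)
step 27: "0010000100"  (len 10)
step 28: "010000100"  (len 9)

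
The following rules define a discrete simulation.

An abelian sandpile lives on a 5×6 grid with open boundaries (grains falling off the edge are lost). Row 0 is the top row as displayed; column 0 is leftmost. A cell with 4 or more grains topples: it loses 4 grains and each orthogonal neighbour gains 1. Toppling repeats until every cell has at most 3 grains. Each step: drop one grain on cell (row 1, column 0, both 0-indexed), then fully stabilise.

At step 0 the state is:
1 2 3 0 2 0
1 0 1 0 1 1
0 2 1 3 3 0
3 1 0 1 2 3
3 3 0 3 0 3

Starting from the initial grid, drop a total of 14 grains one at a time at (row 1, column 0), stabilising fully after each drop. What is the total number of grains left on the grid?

[0] 1 2 3 0 2 0
1 0 1 0 1 1
0 2 1 3 3 0
3 1 0 1 2 3
3 3 0 3 0 3
[1] 1 2 3 0 2 0
2 0 1 0 1 1
0 2 1 3 3 0
3 1 0 1 2 3
3 3 0 3 0 3
[2] 1 2 3 0 2 0
3 0 1 0 1 1
0 2 1 3 3 0
3 1 0 1 2 3
3 3 0 3 0 3
[3] 2 2 3 0 2 0
0 1 1 0 1 1
1 2 1 3 3 0
3 1 0 1 2 3
3 3 0 3 0 3
[4] 2 2 3 0 2 0
1 1 1 0 1 1
1 2 1 3 3 0
3 1 0 1 2 3
3 3 0 3 0 3
[5] 2 2 3 0 2 0
2 1 1 0 1 1
1 2 1 3 3 0
3 1 0 1 2 3
3 3 0 3 0 3
[6] 2 2 3 0 2 0
3 1 1 0 1 1
1 2 1 3 3 0
3 1 0 1 2 3
3 3 0 3 0 3
[7] 3 2 3 0 2 0
0 2 1 0 1 1
2 2 1 3 3 0
3 1 0 1 2 3
3 3 0 3 0 3
[8] 3 2 3 0 2 0
1 2 1 0 1 1
2 2 1 3 3 0
3 1 0 1 2 3
3 3 0 3 0 3
[9] 3 2 3 0 2 0
2 2 1 0 1 1
2 2 1 3 3 0
3 1 0 1 2 3
3 3 0 3 0 3
[10] 3 2 3 0 2 0
3 2 1 0 1 1
2 2 1 3 3 0
3 1 0 1 2 3
3 3 0 3 0 3
[11] 0 3 3 0 2 0
1 3 1 0 1 1
3 2 1 3 3 0
3 1 0 1 2 3
3 3 0 3 0 3
[12] 0 3 3 0 2 0
2 3 1 0 1 1
3 2 1 3 3 0
3 1 0 1 2 3
3 3 0 3 0 3
[13] 0 3 3 0 2 0
3 3 1 0 1 1
3 2 1 3 3 0
3 1 0 1 2 3
3 3 0 3 0 3
[14] 2 1 0 1 2 0
2 2 3 0 1 1
2 1 2 3 3 0
2 0 1 1 2 3
1 1 1 3 0 3

44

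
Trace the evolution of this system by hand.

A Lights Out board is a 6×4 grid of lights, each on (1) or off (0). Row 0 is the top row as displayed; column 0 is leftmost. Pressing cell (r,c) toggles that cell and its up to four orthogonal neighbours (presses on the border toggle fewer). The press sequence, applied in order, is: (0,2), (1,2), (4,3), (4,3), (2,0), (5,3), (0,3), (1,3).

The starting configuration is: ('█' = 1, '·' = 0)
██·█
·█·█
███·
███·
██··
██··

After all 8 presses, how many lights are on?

14

[0] ██·█
·█·█
███·
███·
██··
██··
[1] █·█·
·███
███·
███·
██··
██··
[2] █···
····
██··
███·
██··
██··
[3] █···
····
██··
████
████
██·█
[4] █···
····
██··
███·
██··
██··
[5] █···
█···
····
·██·
██··
██··
[6] █···
█···
····
·██·
██·█
████
[7] █·██
█··█
····
·██·
██·█
████
[8] █·█·
█·█·
···█
·██·
██·█
████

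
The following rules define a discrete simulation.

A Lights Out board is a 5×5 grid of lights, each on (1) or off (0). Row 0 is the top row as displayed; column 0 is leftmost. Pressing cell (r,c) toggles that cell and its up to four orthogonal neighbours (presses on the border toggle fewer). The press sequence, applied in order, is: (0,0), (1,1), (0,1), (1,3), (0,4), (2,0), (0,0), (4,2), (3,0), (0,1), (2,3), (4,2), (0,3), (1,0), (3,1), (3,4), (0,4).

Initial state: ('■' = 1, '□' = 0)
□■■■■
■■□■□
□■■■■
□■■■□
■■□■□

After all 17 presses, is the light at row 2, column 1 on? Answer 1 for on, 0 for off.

0

0) □■■■■
■■□■□
□■■■■
□■■■□
■■□■□
1) ■□■■■
□■□■□
□■■■■
□■■■□
■■□■□
2) ■■■■■
■□■■□
□□■■■
□■■■□
■■□■□
3) □□□■■
■■■■□
□□■■■
□■■■□
■■□■□
4) □□□□■
■■□□■
□□■□■
□■■■□
■■□■□
5) □□□■□
■■□□□
□□■□■
□■■■□
■■□■□
6) □□□■□
□■□□□
■■■□■
■■■■□
■■□■□
7) ■■□■□
■■□□□
■■■□■
■■■■□
■■□■□
8) ■■□■□
■■□□□
■■■□■
■■□■□
■□■□□
9) ■■□■□
■■□□□
□■■□■
□□□■□
□□■□□
10) □□■■□
■□□□□
□■■□■
□□□■□
□□■□□
11) □□■■□
■□□■□
□■□■□
□□□□□
□□■□□
12) □□■■□
■□□■□
□■□■□
□□■□□
□■□■□
13) □□□□■
■□□□□
□■□■□
□□■□□
□■□■□
14) ■□□□■
□■□□□
■■□■□
□□■□□
□■□■□
15) ■□□□■
□■□□□
■□□■□
■■□□□
□□□■□
16) ■□□□■
□■□□□
■□□■■
■■□■■
□□□■■
17) ■□□■□
□■□□■
■□□■■
■■□■■
□□□■■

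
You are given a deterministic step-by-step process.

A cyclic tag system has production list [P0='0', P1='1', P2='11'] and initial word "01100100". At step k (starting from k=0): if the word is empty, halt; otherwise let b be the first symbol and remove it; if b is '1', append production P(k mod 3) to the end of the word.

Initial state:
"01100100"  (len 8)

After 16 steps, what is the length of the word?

7

k=0  "01100100"  (len 8)
k=1  "1100100"  (len 7)
k=2  "1001001"  (len 7)
k=3  "00100111"  (len 8)
k=4  "0100111"  (len 7)
k=5  "100111"  (len 6)
k=6  "0011111"  (len 7)
k=7  "011111"  (len 6)
k=8  "11111"  (len 5)
k=9  "111111"  (len 6)
k=10  "111110"  (len 6)
k=11  "111101"  (len 6)
k=12  "1110111"  (len 7)
k=13  "1101110"  (len 7)
k=14  "1011101"  (len 7)
k=15  "01110111"  (len 8)
k=16  "1110111"  (len 7)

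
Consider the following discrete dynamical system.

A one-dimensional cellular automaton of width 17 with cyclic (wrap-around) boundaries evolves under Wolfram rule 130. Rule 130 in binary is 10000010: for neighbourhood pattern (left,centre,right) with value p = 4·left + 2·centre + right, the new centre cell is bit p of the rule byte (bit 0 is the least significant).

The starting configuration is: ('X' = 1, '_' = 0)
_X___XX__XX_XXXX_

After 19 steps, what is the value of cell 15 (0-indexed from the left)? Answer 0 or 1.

0) _X___XX__XX_XXXX_
1) X___X___X____XX__
2) ___X___X____X___X
3) __X___X____X___X_
4) _X___X____X___X__
5) X___X____X___X___
6) ___X____X___X___X
7) __X____X___X___X_
8) _X____X___X___X__
9) X____X___X___X___
10) ____X___X___X___X
11) ___X___X___X___X_
12) __X___X___X___X__
13) _X___X___X___X___
14) X___X___X___X____
15) ___X___X___X____X
16) __X___X___X____X_
17) _X___X___X____X__
18) X___X___X____X___
19) ___X___X____X___X

0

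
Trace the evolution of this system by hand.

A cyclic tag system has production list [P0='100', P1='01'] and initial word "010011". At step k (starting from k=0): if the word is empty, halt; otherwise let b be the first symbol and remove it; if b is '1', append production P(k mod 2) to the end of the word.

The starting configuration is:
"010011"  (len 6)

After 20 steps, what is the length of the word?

9

step 0: "010011"  (len 6)
step 1: "10011"  (len 5)
step 2: "001101"  (len 6)
step 3: "01101"  (len 5)
step 4: "1101"  (len 4)
step 5: "101100"  (len 6)
step 6: "0110001"  (len 7)
step 7: "110001"  (len 6)
step 8: "1000101"  (len 7)
step 9: "000101100"  (len 9)
step 10: "00101100"  (len 8)
step 11: "0101100"  (len 7)
step 12: "101100"  (len 6)
step 13: "01100100"  (len 8)
step 14: "1100100"  (len 7)
step 15: "100100100"  (len 9)
step 16: "0010010001"  (len 10)
step 17: "010010001"  (len 9)
step 18: "10010001"  (len 8)
step 19: "0010001100"  (len 10)
step 20: "010001100"  (len 9)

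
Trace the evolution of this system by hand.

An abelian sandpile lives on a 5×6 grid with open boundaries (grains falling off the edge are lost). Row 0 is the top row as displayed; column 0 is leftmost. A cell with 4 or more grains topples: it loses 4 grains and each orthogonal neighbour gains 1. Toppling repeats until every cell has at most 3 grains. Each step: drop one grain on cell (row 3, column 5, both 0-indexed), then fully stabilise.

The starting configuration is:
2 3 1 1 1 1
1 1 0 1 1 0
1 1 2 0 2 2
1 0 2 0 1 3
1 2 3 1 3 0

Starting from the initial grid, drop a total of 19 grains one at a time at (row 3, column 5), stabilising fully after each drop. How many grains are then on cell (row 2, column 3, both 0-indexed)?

step 0: 2 3 1 1 1 1
1 1 0 1 1 0
1 1 2 0 2 2
1 0 2 0 1 3
1 2 3 1 3 0
step 1: 2 3 1 1 1 1
1 1 0 1 1 0
1 1 2 0 2 3
1 0 2 0 2 0
1 2 3 1 3 1
step 2: 2 3 1 1 1 1
1 1 0 1 1 0
1 1 2 0 2 3
1 0 2 0 2 1
1 2 3 1 3 1
step 3: 2 3 1 1 1 1
1 1 0 1 1 0
1 1 2 0 2 3
1 0 2 0 2 2
1 2 3 1 3 1
step 4: 2 3 1 1 1 1
1 1 0 1 1 0
1 1 2 0 2 3
1 0 2 0 2 3
1 2 3 1 3 1
step 5: 2 3 1 1 1 1
1 1 0 1 1 1
1 1 2 0 3 0
1 0 2 0 3 1
1 2 3 1 3 2
step 6: 2 3 1 1 1 1
1 1 0 1 1 1
1 1 2 0 3 0
1 0 2 0 3 2
1 2 3 1 3 2
step 7: 2 3 1 1 1 1
1 1 0 1 1 1
1 1 2 0 3 0
1 0 2 0 3 3
1 2 3 1 3 2
step 8: 2 3 1 1 1 1
1 1 0 1 2 1
1 1 2 1 0 2
1 0 2 1 2 2
1 2 3 2 1 0
step 9: 2 3 1 1 1 1
1 1 0 1 2 1
1 1 2 1 0 2
1 0 2 1 2 3
1 2 3 2 1 0
step 10: 2 3 1 1 1 1
1 1 0 1 2 1
1 1 2 1 0 3
1 0 2 1 3 0
1 2 3 2 1 1
step 11: 2 3 1 1 1 1
1 1 0 1 2 1
1 1 2 1 0 3
1 0 2 1 3 1
1 2 3 2 1 1
step 12: 2 3 1 1 1 1
1 1 0 1 2 1
1 1 2 1 0 3
1 0 2 1 3 2
1 2 3 2 1 1
step 13: 2 3 1 1 1 1
1 1 0 1 2 1
1 1 2 1 0 3
1 0 2 1 3 3
1 2 3 2 1 1
step 14: 2 3 1 1 1 1
1 1 0 1 2 2
1 1 2 1 2 0
1 0 2 2 0 2
1 2 3 2 2 2
step 15: 2 3 1 1 1 1
1 1 0 1 2 2
1 1 2 1 2 0
1 0 2 2 0 3
1 2 3 2 2 2
step 16: 2 3 1 1 1 1
1 1 0 1 2 2
1 1 2 1 2 1
1 0 2 2 1 0
1 2 3 2 2 3
step 17: 2 3 1 1 1 1
1 1 0 1 2 2
1 1 2 1 2 1
1 0 2 2 1 1
1 2 3 2 2 3
step 18: 2 3 1 1 1 1
1 1 0 1 2 2
1 1 2 1 2 1
1 0 2 2 1 2
1 2 3 2 2 3
step 19: 2 3 1 1 1 1
1 1 0 1 2 2
1 1 2 1 2 1
1 0 2 2 1 3
1 2 3 2 2 3

1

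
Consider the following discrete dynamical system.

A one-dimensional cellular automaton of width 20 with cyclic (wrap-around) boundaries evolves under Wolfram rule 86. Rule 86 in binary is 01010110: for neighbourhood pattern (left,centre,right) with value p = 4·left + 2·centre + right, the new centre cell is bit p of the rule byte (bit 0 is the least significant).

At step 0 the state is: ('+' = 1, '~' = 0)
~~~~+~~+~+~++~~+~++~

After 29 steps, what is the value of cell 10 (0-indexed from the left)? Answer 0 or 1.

1

0) ~~~~+~~+~+~++~~+~++~
1) ~~~+++++~+~~++++~~++
2) +~+~~~~+~+++~~~+++~+
3) +~++~~++~~~++~+~~+~~
4) +~~+++~++~+~+~++++++
5) +++~~+~~+~+~+~~~~~~~
6) ~~+++++++~+~++~~~~~+
7) ++~~~~~~+~+~~++~~~++
8) ~++~~~~++~+++~++~+~~
9) +~++~~+~+~~~+~~+~++~
10) +~~++++~++~+++++~~+~
11) +++~~~+~~+~~~~~++++~
12) ~~++~++++++~~~+~~~+~
13) ~+~+~~~~~~++~+++~+++
14) ~+~++~~~~+~+~~~+~~~+
15) ~+~~++~~++~++~+++~++
16) ~+++~+++~+~~+~~~+~~+
17) ~~~+~~~+~+++++~+++++
18) +~+++~++~~~~~+~~~~~+
19) +~~~+~~++~~~+++~~~+~
20) ++~++++~++~+~~++~++~
21) ~+~~~~+~~+~+++~+~~+~
22) +++~~+++++~~~+~+++++
23) ~~+++~~~~++~++~~~~~~
24) ~+~~++~~+~+~~++~~~~~
25) ++++~++++~+++~++~~~~
26) ~~~+~~~~+~~~+~~++~~+
27) +~+++~~+++~++++~++++
28) +~~~+++~~+~~~~+~~~~~
29) ++~+~~+++++~~+++~~~+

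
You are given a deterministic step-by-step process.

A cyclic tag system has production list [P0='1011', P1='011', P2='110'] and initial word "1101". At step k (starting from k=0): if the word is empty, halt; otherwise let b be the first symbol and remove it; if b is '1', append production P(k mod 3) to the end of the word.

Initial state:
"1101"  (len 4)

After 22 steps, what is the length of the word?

36

[0] "1101"  (len 4)
[1] "1011011"  (len 7)
[2] "011011011"  (len 9)
[3] "11011011"  (len 8)
[4] "10110111011"  (len 11)
[5] "0110111011011"  (len 13)
[6] "110111011011"  (len 12)
[7] "101110110111011"  (len 15)
[8] "01110110111011011"  (len 17)
[9] "1110110111011011"  (len 16)
[10] "1101101110110111011"  (len 19)
[11] "101101110110111011011"  (len 21)
[12] "01101110110111011011110"  (len 23)
[13] "1101110110111011011110"  (len 22)
[14] "101110110111011011110011"  (len 24)
[15] "01110110111011011110011110"  (len 26)
[16] "1110110111011011110011110"  (len 25)
[17] "110110111011011110011110011"  (len 27)
[18] "10110111011011110011110011110"  (len 29)
[19] "01101110110111100111100111101011"  (len 32)
[20] "1101110110111100111100111101011"  (len 31)
[21] "101110110111100111100111101011110"  (len 33)
[22] "011101101111001111001111010111101011"  (len 36)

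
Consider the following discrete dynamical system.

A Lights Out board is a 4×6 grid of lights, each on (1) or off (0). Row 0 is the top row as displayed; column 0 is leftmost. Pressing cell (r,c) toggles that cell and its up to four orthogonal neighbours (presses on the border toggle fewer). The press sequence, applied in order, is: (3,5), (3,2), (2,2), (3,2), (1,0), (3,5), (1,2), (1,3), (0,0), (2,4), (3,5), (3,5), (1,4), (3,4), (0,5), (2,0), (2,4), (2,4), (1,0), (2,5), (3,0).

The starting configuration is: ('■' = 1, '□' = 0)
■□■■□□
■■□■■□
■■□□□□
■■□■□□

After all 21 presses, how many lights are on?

[0] ■□■■□□
■■□■■□
■■□□□□
■■□■□□
[1] ■□■■□□
■■□■■□
■■□□□■
■■□■■■
[2] ■□■■□□
■■□■■□
■■■□□■
■□■□■■
[3] ■□■■□□
■■■■■□
■□□■□■
■□□□■■
[4] ■□■■□□
■■■■■□
■□■■□■
■■■■■■
[5] □□■■□□
□□■■■□
□□■■□■
■■■■■■
[6] □□■■□□
□□■■■□
□□■■□□
■■■■□□
[7] □□□■□□
□■□□■□
□□□■□□
■■■■□□
[8] □□□□□□
□■■■□□
□□□□□□
■■■■□□
[9] ■■□□□□
■■■■□□
□□□□□□
■■■■□□
[10] ■■□□□□
■■■■■□
□□□■■■
■■■■■□
[11] ■■□□□□
■■■■■□
□□□■■□
■■■■□■
[12] ■■□□□□
■■■■■□
□□□■■■
■■■■■□
[13] ■■□□■□
■■■□□■
□□□■□■
■■■■■□
[14] ■■□□■□
■■■□□■
□□□■■■
■■■□□■
[15] ■■□□□■
■■■□□□
□□□■■■
■■■□□■
[16] ■■□□□■
□■■□□□
■■□■■■
□■■□□■
[17] ■■□□□■
□■■□■□
■■□□□□
□■■□■■
[18] ■■□□□■
□■■□□□
■■□■■■
□■■□□■
[19] □■□□□■
■□■□□□
□■□■■■
□■■□□■
[20] □■□□□■
■□■□□■
□■□■□□
□■■□□□
[21] □■□□□■
■□■□□■
■■□■□□
■□■□□□

10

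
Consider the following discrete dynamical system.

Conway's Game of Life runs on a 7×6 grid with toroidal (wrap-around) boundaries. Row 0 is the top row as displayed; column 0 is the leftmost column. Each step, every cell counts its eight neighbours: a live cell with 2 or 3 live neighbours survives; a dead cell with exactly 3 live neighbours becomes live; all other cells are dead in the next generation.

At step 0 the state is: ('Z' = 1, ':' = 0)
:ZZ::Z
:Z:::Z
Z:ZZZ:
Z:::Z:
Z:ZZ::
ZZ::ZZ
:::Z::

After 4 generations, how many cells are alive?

step 0: :ZZ::Z
:Z:::Z
Z:ZZZ:
Z:::Z:
Z:ZZ::
ZZ::ZZ
:::Z::
step 1: :ZZ:Z:
:::::Z
Z:ZZZ:
Z:::Z:
::ZZ::
ZZ::ZZ
:::Z::
step 2: ::ZZZ:
Z::::Z
ZZ:ZZ:
::::Z:
::ZZ::
ZZ::ZZ
:::Z::
step 3: ::ZZZZ
Z:::::
ZZ:ZZ:
:Z::ZZ
ZZZZ::
ZZ::ZZ
ZZ::::
step 4: ::ZZZZ
Z:::::
:ZZZZ:
::::::
:::Z::
:::ZZ:
::::::

12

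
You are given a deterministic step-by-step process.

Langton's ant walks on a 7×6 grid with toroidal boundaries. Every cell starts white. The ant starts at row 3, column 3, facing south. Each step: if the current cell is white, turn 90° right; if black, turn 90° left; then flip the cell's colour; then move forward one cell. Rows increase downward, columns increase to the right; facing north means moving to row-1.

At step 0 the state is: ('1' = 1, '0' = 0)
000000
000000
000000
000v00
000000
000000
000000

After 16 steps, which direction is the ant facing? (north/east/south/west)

south

gen 0: 000000
000000
000000
000v00
000000
000000
000000
gen 1: 000000
000000
000000
00<100
000000
000000
000000
gen 2: 000000
000000
00^000
001100
000000
000000
000000
gen 3: 000000
000000
001>00
001100
000000
000000
000000
gen 4: 000000
000000
001100
001v00
000000
000000
000000
gen 5: 000000
000000
001100
0010>0
000000
000000
000000
gen 6: 000000
000000
001100
001010
0000v0
000000
000000
gen 7: 000000
000000
001100
001010
000<10
000000
000000
gen 8: 000000
000000
001100
001^10
000110
000000
000000
gen 9: 000000
000000
001100
0011>0
000110
000000
000000
gen 10: 000000
000000
0011^0
001100
000110
000000
000000
gen 11: 000000
000000
00111>
001100
000110
000000
000000
gen 12: 000000
000000
001111
00110v
000110
000000
000000
gen 13: 000000
000000
001111
0011<1
000110
000000
000000
gen 14: 000000
000000
0011^1
001111
000110
000000
000000
gen 15: 000000
000000
001<01
001111
000110
000000
000000
gen 16: 000000
000000
001001
001v11
000110
000000
000000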